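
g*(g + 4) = g^2 + 4*g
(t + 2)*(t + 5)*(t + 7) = t^3 + 14*t^2 + 59*t + 70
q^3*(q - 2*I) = q^4 - 2*I*q^3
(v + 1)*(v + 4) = v^2 + 5*v + 4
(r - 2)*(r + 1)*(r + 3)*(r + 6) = r^4 + 8*r^3 + 7*r^2 - 36*r - 36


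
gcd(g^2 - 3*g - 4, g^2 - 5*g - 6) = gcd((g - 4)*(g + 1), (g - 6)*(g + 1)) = g + 1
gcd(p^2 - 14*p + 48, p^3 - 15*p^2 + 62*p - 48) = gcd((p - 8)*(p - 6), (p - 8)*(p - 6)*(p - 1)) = p^2 - 14*p + 48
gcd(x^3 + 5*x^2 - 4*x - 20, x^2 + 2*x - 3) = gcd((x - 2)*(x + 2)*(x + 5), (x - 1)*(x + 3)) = 1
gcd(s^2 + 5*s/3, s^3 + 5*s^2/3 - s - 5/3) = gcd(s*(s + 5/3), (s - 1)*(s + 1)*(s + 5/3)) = s + 5/3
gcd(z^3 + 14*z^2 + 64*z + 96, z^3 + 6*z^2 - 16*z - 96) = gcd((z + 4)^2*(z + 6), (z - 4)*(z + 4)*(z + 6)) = z^2 + 10*z + 24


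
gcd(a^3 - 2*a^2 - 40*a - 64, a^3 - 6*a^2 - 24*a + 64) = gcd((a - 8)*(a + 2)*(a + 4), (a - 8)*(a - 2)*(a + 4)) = a^2 - 4*a - 32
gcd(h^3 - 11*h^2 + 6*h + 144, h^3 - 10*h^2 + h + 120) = h^2 - 5*h - 24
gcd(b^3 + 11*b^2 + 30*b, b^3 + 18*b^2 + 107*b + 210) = b^2 + 11*b + 30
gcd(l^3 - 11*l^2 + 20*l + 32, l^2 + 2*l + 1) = l + 1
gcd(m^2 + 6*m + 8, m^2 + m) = 1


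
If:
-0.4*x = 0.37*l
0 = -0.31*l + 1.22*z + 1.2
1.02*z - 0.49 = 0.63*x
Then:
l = 1.77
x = -1.64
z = -0.53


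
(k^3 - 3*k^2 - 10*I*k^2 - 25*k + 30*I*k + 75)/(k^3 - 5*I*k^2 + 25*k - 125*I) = (k - 3)/(k + 5*I)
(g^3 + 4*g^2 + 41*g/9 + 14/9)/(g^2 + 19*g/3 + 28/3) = (3*g^2 + 5*g + 2)/(3*(g + 4))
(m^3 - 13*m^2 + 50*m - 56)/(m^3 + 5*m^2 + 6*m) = (m^3 - 13*m^2 + 50*m - 56)/(m*(m^2 + 5*m + 6))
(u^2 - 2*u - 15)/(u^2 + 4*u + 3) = (u - 5)/(u + 1)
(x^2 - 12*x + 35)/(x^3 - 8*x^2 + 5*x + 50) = (x - 7)/(x^2 - 3*x - 10)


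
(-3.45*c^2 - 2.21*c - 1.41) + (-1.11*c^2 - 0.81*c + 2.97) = -4.56*c^2 - 3.02*c + 1.56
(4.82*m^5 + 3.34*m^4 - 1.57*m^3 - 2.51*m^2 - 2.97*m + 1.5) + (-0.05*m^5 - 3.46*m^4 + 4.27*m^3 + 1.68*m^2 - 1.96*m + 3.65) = 4.77*m^5 - 0.12*m^4 + 2.7*m^3 - 0.83*m^2 - 4.93*m + 5.15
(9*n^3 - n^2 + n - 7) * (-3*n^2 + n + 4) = -27*n^5 + 12*n^4 + 32*n^3 + 18*n^2 - 3*n - 28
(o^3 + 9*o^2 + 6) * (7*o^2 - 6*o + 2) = 7*o^5 + 57*o^4 - 52*o^3 + 60*o^2 - 36*o + 12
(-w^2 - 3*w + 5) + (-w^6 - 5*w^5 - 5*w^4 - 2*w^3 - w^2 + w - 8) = -w^6 - 5*w^5 - 5*w^4 - 2*w^3 - 2*w^2 - 2*w - 3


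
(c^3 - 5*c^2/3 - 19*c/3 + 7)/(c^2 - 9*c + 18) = (3*c^2 + 4*c - 7)/(3*(c - 6))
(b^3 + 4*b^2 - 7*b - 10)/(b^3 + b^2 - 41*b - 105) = (b^2 - b - 2)/(b^2 - 4*b - 21)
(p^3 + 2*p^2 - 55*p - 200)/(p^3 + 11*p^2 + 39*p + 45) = (p^2 - 3*p - 40)/(p^2 + 6*p + 9)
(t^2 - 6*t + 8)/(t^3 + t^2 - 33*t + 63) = (t^2 - 6*t + 8)/(t^3 + t^2 - 33*t + 63)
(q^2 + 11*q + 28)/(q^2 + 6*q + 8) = (q + 7)/(q + 2)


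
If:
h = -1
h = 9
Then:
No Solution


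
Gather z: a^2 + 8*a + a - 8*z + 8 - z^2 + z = a^2 + 9*a - z^2 - 7*z + 8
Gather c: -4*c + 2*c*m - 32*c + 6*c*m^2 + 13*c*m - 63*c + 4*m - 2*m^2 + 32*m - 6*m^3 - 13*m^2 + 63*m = c*(6*m^2 + 15*m - 99) - 6*m^3 - 15*m^2 + 99*m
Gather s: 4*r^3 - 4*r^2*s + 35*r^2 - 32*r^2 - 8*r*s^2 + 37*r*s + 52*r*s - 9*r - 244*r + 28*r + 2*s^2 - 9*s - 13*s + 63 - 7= 4*r^3 + 3*r^2 - 225*r + s^2*(2 - 8*r) + s*(-4*r^2 + 89*r - 22) + 56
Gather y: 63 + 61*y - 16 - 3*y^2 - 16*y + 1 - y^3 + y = -y^3 - 3*y^2 + 46*y + 48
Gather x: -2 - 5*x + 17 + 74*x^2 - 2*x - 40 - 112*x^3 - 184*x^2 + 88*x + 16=-112*x^3 - 110*x^2 + 81*x - 9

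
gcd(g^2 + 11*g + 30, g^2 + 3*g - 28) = 1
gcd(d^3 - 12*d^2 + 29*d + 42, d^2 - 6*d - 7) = d^2 - 6*d - 7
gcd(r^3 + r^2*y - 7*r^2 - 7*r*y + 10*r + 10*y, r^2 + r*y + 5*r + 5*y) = r + y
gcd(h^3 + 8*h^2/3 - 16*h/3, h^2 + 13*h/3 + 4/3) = h + 4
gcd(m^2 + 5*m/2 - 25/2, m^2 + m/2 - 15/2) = m - 5/2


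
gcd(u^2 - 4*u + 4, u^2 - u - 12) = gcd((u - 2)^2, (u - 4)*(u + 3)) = 1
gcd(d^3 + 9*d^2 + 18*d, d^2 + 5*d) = d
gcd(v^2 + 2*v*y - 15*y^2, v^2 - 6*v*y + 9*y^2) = -v + 3*y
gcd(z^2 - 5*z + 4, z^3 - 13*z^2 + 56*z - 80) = z - 4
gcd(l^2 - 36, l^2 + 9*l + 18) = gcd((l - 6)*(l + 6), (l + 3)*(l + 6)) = l + 6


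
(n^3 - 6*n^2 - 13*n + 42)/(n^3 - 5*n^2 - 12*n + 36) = (n - 7)/(n - 6)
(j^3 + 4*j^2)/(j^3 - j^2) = (j + 4)/(j - 1)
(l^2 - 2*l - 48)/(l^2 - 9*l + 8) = (l + 6)/(l - 1)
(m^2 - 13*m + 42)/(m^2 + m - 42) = (m - 7)/(m + 7)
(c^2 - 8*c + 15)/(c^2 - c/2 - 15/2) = 2*(c - 5)/(2*c + 5)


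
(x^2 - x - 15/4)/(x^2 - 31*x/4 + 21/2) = (4*x^2 - 4*x - 15)/(4*x^2 - 31*x + 42)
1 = 1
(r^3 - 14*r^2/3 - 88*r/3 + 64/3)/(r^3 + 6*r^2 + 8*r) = (3*r^2 - 26*r + 16)/(3*r*(r + 2))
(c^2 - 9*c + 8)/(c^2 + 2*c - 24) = (c^2 - 9*c + 8)/(c^2 + 2*c - 24)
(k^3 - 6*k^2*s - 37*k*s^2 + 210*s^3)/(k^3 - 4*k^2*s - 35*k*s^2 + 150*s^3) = (-k + 7*s)/(-k + 5*s)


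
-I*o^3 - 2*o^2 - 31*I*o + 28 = (o - 7*I)*(o + 4*I)*(-I*o + 1)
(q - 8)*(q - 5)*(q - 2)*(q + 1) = q^4 - 14*q^3 + 51*q^2 - 14*q - 80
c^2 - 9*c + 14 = (c - 7)*(c - 2)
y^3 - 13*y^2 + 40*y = y*(y - 8)*(y - 5)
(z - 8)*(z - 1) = z^2 - 9*z + 8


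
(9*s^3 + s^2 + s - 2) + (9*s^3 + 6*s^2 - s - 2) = 18*s^3 + 7*s^2 - 4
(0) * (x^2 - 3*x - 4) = 0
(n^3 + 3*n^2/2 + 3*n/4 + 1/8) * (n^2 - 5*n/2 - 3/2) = n^5 - n^4 - 9*n^3/2 - 4*n^2 - 23*n/16 - 3/16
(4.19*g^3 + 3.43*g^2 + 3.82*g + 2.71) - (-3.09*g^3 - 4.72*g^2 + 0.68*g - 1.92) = 7.28*g^3 + 8.15*g^2 + 3.14*g + 4.63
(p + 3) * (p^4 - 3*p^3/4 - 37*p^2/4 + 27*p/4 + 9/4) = p^5 + 9*p^4/4 - 23*p^3/2 - 21*p^2 + 45*p/2 + 27/4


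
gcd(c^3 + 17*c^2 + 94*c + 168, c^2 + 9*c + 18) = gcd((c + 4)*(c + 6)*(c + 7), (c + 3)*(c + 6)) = c + 6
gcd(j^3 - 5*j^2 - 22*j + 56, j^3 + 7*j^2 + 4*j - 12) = 1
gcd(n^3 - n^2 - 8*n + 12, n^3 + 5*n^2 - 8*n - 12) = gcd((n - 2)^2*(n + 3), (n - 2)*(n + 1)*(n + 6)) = n - 2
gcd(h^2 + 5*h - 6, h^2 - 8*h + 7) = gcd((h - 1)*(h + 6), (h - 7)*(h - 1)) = h - 1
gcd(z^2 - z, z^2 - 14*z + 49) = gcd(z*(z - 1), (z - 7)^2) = 1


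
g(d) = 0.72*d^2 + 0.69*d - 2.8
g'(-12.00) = -16.59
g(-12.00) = 92.60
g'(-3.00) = -3.63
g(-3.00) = 1.61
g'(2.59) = 4.42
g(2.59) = 3.82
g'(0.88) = 1.96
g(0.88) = -1.64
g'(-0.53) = -0.07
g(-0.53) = -2.96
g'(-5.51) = -7.24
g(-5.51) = 15.26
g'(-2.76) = -3.28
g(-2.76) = 0.78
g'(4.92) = 7.77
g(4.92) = 18.02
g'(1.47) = 2.81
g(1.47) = -0.23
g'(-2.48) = -2.88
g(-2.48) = -0.08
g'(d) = 1.44*d + 0.69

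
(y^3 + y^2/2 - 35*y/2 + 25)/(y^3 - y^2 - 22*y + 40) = (y - 5/2)/(y - 4)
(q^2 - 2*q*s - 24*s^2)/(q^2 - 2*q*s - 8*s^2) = (-q^2 + 2*q*s + 24*s^2)/(-q^2 + 2*q*s + 8*s^2)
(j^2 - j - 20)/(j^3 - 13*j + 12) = (j - 5)/(j^2 - 4*j + 3)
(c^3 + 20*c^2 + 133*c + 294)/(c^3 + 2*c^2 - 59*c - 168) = (c^2 + 13*c + 42)/(c^2 - 5*c - 24)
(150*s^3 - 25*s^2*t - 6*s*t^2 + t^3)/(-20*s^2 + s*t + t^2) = (-30*s^2 + 11*s*t - t^2)/(4*s - t)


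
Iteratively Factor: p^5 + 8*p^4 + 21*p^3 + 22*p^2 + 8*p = (p + 2)*(p^4 + 6*p^3 + 9*p^2 + 4*p) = (p + 1)*(p + 2)*(p^3 + 5*p^2 + 4*p) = (p + 1)*(p + 2)*(p + 4)*(p^2 + p) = p*(p + 1)*(p + 2)*(p + 4)*(p + 1)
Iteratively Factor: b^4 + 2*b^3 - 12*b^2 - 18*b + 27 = (b - 1)*(b^3 + 3*b^2 - 9*b - 27) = (b - 1)*(b + 3)*(b^2 - 9) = (b - 1)*(b + 3)^2*(b - 3)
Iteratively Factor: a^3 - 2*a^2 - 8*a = (a + 2)*(a^2 - 4*a) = a*(a + 2)*(a - 4)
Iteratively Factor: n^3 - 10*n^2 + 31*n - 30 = (n - 5)*(n^2 - 5*n + 6) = (n - 5)*(n - 3)*(n - 2)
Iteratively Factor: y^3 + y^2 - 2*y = (y - 1)*(y^2 + 2*y) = y*(y - 1)*(y + 2)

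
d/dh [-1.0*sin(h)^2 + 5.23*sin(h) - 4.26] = (5.23 - 2.0*sin(h))*cos(h)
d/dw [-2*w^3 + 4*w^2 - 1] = 2*w*(4 - 3*w)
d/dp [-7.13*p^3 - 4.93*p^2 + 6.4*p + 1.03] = -21.39*p^2 - 9.86*p + 6.4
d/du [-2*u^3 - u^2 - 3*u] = -6*u^2 - 2*u - 3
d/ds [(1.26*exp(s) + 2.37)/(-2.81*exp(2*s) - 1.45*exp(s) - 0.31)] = (3.5406*exp(2*s) + 13.3194*exp(s) + 3.0459)*exp(s)/(7.8961*exp(4*s) + 8.149*exp(3*s) + 3.8447*exp(2*s) + 0.899*exp(s) + 0.0961)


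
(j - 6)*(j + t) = j^2 + j*t - 6*j - 6*t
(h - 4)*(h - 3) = h^2 - 7*h + 12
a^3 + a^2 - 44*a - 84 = (a - 7)*(a + 2)*(a + 6)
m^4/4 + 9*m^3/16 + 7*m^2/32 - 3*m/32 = m*(m/4 + 1/4)*(m - 1/4)*(m + 3/2)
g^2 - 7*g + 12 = (g - 4)*(g - 3)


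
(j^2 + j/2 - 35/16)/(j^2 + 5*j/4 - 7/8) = (4*j - 5)/(2*(2*j - 1))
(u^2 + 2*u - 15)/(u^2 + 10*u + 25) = (u - 3)/(u + 5)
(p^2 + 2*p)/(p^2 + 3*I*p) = (p + 2)/(p + 3*I)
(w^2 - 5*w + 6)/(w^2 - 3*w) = (w - 2)/w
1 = 1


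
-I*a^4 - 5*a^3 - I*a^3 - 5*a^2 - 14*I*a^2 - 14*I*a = a*(a - 7*I)*(a + 2*I)*(-I*a - I)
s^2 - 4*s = s*(s - 4)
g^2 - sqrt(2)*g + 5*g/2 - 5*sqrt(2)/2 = (g + 5/2)*(g - sqrt(2))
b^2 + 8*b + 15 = (b + 3)*(b + 5)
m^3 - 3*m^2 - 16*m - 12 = (m - 6)*(m + 1)*(m + 2)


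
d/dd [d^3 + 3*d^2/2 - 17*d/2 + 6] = 3*d^2 + 3*d - 17/2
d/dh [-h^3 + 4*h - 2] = 4 - 3*h^2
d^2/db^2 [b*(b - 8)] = 2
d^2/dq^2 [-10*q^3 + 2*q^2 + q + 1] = 4 - 60*q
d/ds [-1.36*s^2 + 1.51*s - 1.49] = 1.51 - 2.72*s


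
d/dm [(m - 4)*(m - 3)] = 2*m - 7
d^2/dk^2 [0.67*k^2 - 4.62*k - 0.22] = 1.34000000000000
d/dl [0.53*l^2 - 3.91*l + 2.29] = 1.06*l - 3.91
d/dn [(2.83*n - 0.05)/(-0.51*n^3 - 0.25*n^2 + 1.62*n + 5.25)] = (2.8866*n^3 + 0.631*n^2 - 0.0250000000000006*n + 14.9385)/(0.2601*n^6 + 0.255*n^5 - 1.5899*n^4 - 6.165*n^3 - 0.00059999999999949*n^2 + 17.01*n + 27.5625)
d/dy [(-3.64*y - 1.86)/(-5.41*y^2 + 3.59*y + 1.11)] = (-19.6924*y^2 - 20.1252*y + 2.637)/(29.2681*y^4 - 38.8438*y^3 + 0.877899999999999*y^2 + 7.9698*y + 1.2321)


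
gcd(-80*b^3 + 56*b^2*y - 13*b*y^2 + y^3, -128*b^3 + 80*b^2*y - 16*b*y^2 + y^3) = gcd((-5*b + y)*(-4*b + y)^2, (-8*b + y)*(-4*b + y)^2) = 16*b^2 - 8*b*y + y^2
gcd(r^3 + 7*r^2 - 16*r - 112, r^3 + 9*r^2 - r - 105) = r + 7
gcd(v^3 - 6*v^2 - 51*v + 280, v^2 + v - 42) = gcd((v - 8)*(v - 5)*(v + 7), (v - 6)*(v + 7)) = v + 7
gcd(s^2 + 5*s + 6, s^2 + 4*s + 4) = s + 2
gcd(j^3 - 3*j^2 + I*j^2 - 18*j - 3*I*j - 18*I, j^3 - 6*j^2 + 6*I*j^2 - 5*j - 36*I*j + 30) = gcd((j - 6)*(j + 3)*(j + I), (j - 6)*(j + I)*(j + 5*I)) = j^2 + j*(-6 + I) - 6*I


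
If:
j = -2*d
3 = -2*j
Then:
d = 3/4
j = -3/2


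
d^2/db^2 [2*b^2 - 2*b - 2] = 4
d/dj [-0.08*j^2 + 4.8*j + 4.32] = 4.8 - 0.16*j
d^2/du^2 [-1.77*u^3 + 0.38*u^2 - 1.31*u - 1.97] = 0.76 - 10.62*u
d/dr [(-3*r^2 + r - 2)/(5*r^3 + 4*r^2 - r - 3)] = (15*r^4 - 10*r^3 + 29*r^2 + 34*r - 5)/(25*r^6 + 40*r^5 + 6*r^4 - 38*r^3 - 23*r^2 + 6*r + 9)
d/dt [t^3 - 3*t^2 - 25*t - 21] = 3*t^2 - 6*t - 25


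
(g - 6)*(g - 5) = g^2 - 11*g + 30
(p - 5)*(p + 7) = p^2 + 2*p - 35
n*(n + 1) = n^2 + n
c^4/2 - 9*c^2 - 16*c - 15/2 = (c/2 + 1/2)*(c - 5)*(c + 1)*(c + 3)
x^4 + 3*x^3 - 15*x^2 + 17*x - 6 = (x - 1)^3*(x + 6)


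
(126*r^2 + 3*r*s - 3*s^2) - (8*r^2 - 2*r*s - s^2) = 118*r^2 + 5*r*s - 2*s^2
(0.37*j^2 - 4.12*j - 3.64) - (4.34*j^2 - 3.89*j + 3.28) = -3.97*j^2 - 0.23*j - 6.92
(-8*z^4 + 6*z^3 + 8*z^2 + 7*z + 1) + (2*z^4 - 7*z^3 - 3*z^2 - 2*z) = -6*z^4 - z^3 + 5*z^2 + 5*z + 1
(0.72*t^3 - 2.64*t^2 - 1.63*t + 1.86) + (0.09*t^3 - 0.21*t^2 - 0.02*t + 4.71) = 0.81*t^3 - 2.85*t^2 - 1.65*t + 6.57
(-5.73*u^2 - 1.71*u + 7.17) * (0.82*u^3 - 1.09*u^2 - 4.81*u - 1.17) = -4.6986*u^5 + 4.8435*u^4 + 35.3046*u^3 + 7.1139*u^2 - 32.487*u - 8.3889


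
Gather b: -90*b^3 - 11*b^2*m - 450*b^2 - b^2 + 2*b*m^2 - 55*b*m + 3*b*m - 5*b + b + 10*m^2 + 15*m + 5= -90*b^3 + b^2*(-11*m - 451) + b*(2*m^2 - 52*m - 4) + 10*m^2 + 15*m + 5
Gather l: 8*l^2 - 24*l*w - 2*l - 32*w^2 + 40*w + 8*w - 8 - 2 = 8*l^2 + l*(-24*w - 2) - 32*w^2 + 48*w - 10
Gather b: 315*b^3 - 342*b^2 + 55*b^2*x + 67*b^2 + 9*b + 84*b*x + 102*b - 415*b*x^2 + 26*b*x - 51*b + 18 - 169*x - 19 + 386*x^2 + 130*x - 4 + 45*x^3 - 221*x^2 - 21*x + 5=315*b^3 + b^2*(55*x - 275) + b*(-415*x^2 + 110*x + 60) + 45*x^3 + 165*x^2 - 60*x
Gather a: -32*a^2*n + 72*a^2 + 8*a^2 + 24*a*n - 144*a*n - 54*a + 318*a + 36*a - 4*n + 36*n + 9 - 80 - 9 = a^2*(80 - 32*n) + a*(300 - 120*n) + 32*n - 80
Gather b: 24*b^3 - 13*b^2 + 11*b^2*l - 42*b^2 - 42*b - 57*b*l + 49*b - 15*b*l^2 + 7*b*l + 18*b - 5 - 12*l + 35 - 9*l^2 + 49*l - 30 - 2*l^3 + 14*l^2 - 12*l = 24*b^3 + b^2*(11*l - 55) + b*(-15*l^2 - 50*l + 25) - 2*l^3 + 5*l^2 + 25*l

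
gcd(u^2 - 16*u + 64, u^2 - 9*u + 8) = u - 8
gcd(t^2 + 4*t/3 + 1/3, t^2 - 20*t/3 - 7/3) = t + 1/3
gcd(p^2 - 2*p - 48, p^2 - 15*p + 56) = p - 8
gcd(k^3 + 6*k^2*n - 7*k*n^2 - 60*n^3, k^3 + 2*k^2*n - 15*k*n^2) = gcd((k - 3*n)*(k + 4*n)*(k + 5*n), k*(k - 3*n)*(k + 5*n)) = k^2 + 2*k*n - 15*n^2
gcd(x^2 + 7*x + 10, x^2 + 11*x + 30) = x + 5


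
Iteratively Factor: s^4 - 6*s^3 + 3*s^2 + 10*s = (s - 5)*(s^3 - s^2 - 2*s) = s*(s - 5)*(s^2 - s - 2) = s*(s - 5)*(s + 1)*(s - 2)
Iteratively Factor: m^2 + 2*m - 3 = (m + 3)*(m - 1)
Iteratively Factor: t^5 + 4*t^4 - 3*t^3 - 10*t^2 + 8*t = (t - 1)*(t^4 + 5*t^3 + 2*t^2 - 8*t) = t*(t - 1)*(t^3 + 5*t^2 + 2*t - 8) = t*(t - 1)*(t + 4)*(t^2 + t - 2) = t*(t - 1)^2*(t + 4)*(t + 2)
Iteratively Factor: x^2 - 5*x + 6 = (x - 3)*(x - 2)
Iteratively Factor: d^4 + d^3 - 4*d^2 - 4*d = (d + 1)*(d^3 - 4*d) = d*(d + 1)*(d^2 - 4) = d*(d - 2)*(d + 1)*(d + 2)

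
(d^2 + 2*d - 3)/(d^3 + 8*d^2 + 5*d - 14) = (d + 3)/(d^2 + 9*d + 14)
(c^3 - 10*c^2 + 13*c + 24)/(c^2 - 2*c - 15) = (-c^3 + 10*c^2 - 13*c - 24)/(-c^2 + 2*c + 15)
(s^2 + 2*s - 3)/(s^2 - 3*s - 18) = (s - 1)/(s - 6)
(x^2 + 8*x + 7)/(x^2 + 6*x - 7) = (x + 1)/(x - 1)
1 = 1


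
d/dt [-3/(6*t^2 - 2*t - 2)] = 3*(6*t - 1)/(2*(-3*t^2 + t + 1)^2)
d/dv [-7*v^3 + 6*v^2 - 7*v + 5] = -21*v^2 + 12*v - 7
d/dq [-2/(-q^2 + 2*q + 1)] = 4*(1 - q)/(-q^2 + 2*q + 1)^2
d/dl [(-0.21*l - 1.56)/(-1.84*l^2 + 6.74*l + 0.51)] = (-0.3864*l^2 - 5.7408*l + 10.4073)/(3.3856*l^4 - 24.8032*l^3 + 43.5508*l^2 + 6.8748*l + 0.2601)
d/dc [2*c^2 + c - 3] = 4*c + 1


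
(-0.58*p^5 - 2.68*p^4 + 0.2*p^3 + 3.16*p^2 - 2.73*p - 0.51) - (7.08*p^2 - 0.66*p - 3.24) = -0.58*p^5 - 2.68*p^4 + 0.2*p^3 - 3.92*p^2 - 2.07*p + 2.73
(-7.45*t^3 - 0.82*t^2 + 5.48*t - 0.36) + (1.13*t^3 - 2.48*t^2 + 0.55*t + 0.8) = -6.32*t^3 - 3.3*t^2 + 6.03*t + 0.44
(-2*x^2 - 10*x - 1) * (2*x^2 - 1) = -4*x^4 - 20*x^3 + 10*x + 1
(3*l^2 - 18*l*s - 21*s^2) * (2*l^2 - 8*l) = 6*l^4 - 36*l^3*s - 24*l^3 - 42*l^2*s^2 + 144*l^2*s + 168*l*s^2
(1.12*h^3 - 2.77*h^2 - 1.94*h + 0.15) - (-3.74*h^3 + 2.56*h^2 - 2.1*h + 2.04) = 4.86*h^3 - 5.33*h^2 + 0.16*h - 1.89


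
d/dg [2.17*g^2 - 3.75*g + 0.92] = 4.34*g - 3.75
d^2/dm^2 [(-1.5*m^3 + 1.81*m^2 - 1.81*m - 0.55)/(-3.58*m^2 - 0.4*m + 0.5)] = (5.6843418860808e-14*m^5 + 57.429208*m^3 + 21.05472*m^2 + 26.415*m + 1.964)/(45.882712*m^6 + 15.37968*m^5 - 17.5062*m^4 - 4.232*m^3 + 2.445*m^2 + 0.3*m - 0.125)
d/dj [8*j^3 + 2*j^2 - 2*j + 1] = 24*j^2 + 4*j - 2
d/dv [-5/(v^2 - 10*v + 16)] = 10*(v - 5)/(v^2 - 10*v + 16)^2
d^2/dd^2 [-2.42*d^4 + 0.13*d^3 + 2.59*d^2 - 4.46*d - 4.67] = -29.04*d^2 + 0.78*d + 5.18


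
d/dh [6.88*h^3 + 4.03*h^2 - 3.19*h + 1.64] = 20.64*h^2 + 8.06*h - 3.19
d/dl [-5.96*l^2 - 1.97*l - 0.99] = -11.92*l - 1.97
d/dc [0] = 0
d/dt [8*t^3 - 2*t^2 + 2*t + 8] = 24*t^2 - 4*t + 2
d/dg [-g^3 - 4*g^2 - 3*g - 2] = -3*g^2 - 8*g - 3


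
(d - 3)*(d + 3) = d^2 - 9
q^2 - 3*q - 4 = (q - 4)*(q + 1)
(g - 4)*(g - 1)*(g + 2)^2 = g^4 - g^3 - 12*g^2 - 4*g + 16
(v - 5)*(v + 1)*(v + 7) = v^3 + 3*v^2 - 33*v - 35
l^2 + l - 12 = (l - 3)*(l + 4)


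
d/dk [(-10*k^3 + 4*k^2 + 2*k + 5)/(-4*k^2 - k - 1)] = (40*k^4 + 20*k^3 + 34*k^2 + 32*k + 3)/(16*k^4 + 8*k^3 + 9*k^2 + 2*k + 1)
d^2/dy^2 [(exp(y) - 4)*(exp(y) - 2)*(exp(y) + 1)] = (9*exp(2*y) - 20*exp(y) + 2)*exp(y)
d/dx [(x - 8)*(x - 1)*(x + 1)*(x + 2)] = 4*x^3 - 18*x^2 - 34*x + 6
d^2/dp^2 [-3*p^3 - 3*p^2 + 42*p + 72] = -18*p - 6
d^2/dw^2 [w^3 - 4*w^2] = 6*w - 8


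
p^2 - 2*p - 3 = (p - 3)*(p + 1)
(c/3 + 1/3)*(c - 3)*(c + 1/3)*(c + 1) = c^4/3 - 2*c^3/9 - 16*c^2/9 - 14*c/9 - 1/3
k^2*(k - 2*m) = k^3 - 2*k^2*m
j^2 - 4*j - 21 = (j - 7)*(j + 3)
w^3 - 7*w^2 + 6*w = w*(w - 6)*(w - 1)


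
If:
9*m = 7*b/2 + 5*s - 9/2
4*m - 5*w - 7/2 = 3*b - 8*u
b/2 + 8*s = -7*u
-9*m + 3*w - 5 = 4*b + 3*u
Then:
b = 1803*w/2977 + 653/5954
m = -1571*w/5954 - 10915/11908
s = -2676*w/2977 - 2461/2977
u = 5859*w/5954 + 11157/11908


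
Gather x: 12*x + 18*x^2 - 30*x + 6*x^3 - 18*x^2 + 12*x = 6*x^3 - 6*x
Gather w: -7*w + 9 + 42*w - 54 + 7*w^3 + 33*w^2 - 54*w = 7*w^3 + 33*w^2 - 19*w - 45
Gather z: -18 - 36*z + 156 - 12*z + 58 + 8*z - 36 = 160 - 40*z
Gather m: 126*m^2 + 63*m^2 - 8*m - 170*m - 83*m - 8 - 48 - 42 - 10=189*m^2 - 261*m - 108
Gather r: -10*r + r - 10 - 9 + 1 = -9*r - 18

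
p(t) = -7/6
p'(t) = 0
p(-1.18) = -1.17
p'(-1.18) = 0.00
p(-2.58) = -1.17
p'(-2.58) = 0.00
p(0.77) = -1.17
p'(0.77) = 0.00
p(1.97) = -1.17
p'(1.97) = 0.00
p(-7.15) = -1.17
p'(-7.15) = 0.00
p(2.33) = -1.17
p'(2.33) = 0.00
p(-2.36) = -1.17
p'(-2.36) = 0.00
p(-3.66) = -1.17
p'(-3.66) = 0.00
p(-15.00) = -1.17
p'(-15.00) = 0.00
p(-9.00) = -1.17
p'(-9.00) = 0.00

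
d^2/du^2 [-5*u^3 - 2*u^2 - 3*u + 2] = -30*u - 4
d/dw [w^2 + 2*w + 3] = 2*w + 2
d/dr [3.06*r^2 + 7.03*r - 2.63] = 6.12*r + 7.03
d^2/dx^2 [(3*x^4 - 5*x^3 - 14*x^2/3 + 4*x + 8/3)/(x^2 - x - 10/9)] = 6*(27*x^3 - 135*x^2 + 225*x - 139)/(27*x^3 - 135*x^2 + 225*x - 125)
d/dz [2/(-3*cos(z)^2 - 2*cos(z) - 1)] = -4*(3*cos(z) + 1)*sin(z)/(3*cos(z)^2 + 2*cos(z) + 1)^2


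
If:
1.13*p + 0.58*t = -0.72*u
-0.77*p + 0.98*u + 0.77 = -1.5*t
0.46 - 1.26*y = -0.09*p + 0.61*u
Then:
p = 0.476638913946851*y + 0.0274249123792905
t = 1.54823797341063*y - 0.994576388991585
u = 0.758144659203502 - 1.99524999630292*y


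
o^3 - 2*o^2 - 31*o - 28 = (o - 7)*(o + 1)*(o + 4)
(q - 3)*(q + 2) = q^2 - q - 6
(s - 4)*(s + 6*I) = s^2 - 4*s + 6*I*s - 24*I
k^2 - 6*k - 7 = (k - 7)*(k + 1)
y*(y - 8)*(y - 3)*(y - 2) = y^4 - 13*y^3 + 46*y^2 - 48*y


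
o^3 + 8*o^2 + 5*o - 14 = (o - 1)*(o + 2)*(o + 7)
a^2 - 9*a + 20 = (a - 5)*(a - 4)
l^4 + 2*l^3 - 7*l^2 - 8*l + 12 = (l - 2)*(l - 1)*(l + 2)*(l + 3)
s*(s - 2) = s^2 - 2*s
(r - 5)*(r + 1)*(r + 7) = r^3 + 3*r^2 - 33*r - 35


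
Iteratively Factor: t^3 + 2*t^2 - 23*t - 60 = (t + 4)*(t^2 - 2*t - 15) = (t + 3)*(t + 4)*(t - 5)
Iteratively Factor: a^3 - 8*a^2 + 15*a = (a - 3)*(a^2 - 5*a) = a*(a - 3)*(a - 5)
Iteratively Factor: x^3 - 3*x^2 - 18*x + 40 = (x + 4)*(x^2 - 7*x + 10) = (x - 5)*(x + 4)*(x - 2)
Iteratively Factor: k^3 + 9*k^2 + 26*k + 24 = (k + 2)*(k^2 + 7*k + 12) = (k + 2)*(k + 3)*(k + 4)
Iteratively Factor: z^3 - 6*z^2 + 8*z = (z - 2)*(z^2 - 4*z) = (z - 4)*(z - 2)*(z)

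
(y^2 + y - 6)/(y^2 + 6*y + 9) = (y - 2)/(y + 3)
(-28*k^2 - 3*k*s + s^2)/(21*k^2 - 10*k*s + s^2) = (4*k + s)/(-3*k + s)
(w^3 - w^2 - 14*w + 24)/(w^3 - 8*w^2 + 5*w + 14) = (w^2 + w - 12)/(w^2 - 6*w - 7)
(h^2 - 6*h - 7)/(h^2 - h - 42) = (h + 1)/(h + 6)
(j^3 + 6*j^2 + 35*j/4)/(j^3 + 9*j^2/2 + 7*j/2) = (j + 5/2)/(j + 1)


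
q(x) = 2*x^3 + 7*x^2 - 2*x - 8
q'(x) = 6*x^2 + 14*x - 2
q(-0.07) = -7.83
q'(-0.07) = -2.95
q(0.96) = -1.70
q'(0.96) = 16.97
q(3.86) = 203.60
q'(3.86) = 141.44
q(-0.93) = -1.69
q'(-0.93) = -9.83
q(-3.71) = -6.36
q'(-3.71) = 28.64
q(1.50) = 11.50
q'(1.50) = 32.50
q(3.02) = 104.89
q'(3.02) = 95.00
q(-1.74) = 6.14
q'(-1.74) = -8.19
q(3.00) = 103.00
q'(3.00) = 94.00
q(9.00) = 1999.00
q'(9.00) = 610.00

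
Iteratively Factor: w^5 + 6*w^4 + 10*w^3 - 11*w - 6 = (w + 3)*(w^4 + 3*w^3 + w^2 - 3*w - 2) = (w + 1)*(w + 3)*(w^3 + 2*w^2 - w - 2) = (w + 1)^2*(w + 3)*(w^2 + w - 2) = (w + 1)^2*(w + 2)*(w + 3)*(w - 1)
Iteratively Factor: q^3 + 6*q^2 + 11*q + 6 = (q + 3)*(q^2 + 3*q + 2) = (q + 1)*(q + 3)*(q + 2)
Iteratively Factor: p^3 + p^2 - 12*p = (p - 3)*(p^2 + 4*p) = (p - 3)*(p + 4)*(p)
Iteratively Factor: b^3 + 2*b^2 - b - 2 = (b + 1)*(b^2 + b - 2) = (b + 1)*(b + 2)*(b - 1)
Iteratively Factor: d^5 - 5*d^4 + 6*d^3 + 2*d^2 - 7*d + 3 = (d - 1)*(d^4 - 4*d^3 + 2*d^2 + 4*d - 3) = (d - 1)^2*(d^3 - 3*d^2 - d + 3) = (d - 3)*(d - 1)^2*(d^2 - 1) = (d - 3)*(d - 1)^2*(d + 1)*(d - 1)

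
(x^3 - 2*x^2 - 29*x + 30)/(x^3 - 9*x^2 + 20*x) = (x^3 - 2*x^2 - 29*x + 30)/(x*(x^2 - 9*x + 20))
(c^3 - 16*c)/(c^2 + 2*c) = (c^2 - 16)/(c + 2)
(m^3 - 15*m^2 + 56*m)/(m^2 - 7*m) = m - 8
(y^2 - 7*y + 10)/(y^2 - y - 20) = (y - 2)/(y + 4)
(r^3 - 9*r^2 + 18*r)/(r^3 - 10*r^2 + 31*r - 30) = r*(r - 6)/(r^2 - 7*r + 10)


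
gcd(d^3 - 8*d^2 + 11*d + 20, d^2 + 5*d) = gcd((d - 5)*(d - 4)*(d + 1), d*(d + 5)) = 1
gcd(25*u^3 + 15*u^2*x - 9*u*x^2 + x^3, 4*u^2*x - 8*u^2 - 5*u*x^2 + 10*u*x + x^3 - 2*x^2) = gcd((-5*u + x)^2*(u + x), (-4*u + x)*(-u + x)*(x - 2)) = 1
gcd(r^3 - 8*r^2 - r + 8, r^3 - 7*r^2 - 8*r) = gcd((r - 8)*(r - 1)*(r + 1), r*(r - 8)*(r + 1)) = r^2 - 7*r - 8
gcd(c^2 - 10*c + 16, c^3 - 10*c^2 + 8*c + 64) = c - 8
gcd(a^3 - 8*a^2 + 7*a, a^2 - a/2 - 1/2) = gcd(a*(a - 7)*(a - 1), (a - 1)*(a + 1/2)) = a - 1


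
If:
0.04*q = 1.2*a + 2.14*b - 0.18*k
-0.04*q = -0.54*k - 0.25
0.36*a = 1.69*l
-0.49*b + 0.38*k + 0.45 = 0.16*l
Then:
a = -0.0662127198379462*q - 1.21801059402156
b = 0.0620507463265742*q + 0.644055784809597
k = 0.0740740740740741*q - 0.462962962962963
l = -0.0141044846992075*q - 0.259457878016427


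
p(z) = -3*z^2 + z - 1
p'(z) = 1 - 6*z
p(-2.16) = -17.16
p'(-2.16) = 13.96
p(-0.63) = -2.82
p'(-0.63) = 4.78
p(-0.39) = -1.85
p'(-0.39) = 3.34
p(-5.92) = -112.06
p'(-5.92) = 36.52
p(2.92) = -23.66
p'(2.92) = -16.52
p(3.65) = -37.32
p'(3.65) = -20.90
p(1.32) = -4.91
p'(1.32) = -6.92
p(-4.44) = -64.58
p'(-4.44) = 27.64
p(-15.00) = -691.00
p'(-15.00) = 91.00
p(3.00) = -25.00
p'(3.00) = -17.00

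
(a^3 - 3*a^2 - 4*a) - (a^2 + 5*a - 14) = a^3 - 4*a^2 - 9*a + 14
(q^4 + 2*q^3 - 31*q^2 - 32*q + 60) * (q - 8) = q^5 - 6*q^4 - 47*q^3 + 216*q^2 + 316*q - 480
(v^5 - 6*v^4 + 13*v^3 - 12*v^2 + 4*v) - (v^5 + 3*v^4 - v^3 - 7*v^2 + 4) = -9*v^4 + 14*v^3 - 5*v^2 + 4*v - 4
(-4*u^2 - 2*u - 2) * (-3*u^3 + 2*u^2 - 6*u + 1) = 12*u^5 - 2*u^4 + 26*u^3 + 4*u^2 + 10*u - 2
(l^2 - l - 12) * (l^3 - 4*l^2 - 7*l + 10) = l^5 - 5*l^4 - 15*l^3 + 65*l^2 + 74*l - 120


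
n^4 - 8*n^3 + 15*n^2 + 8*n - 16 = (n - 4)^2*(n - 1)*(n + 1)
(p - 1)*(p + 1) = p^2 - 1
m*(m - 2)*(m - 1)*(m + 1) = m^4 - 2*m^3 - m^2 + 2*m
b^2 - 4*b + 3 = (b - 3)*(b - 1)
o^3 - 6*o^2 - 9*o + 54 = (o - 6)*(o - 3)*(o + 3)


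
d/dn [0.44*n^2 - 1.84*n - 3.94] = 0.88*n - 1.84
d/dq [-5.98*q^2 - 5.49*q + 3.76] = -11.96*q - 5.49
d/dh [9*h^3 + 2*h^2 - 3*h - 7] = 27*h^2 + 4*h - 3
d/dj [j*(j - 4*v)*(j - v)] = 3*j^2 - 10*j*v + 4*v^2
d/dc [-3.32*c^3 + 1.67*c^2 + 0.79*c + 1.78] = -9.96*c^2 + 3.34*c + 0.79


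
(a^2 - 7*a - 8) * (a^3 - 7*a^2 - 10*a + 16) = a^5 - 14*a^4 + 31*a^3 + 142*a^2 - 32*a - 128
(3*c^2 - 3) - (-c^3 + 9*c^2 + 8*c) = c^3 - 6*c^2 - 8*c - 3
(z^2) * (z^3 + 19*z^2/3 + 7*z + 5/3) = z^5 + 19*z^4/3 + 7*z^3 + 5*z^2/3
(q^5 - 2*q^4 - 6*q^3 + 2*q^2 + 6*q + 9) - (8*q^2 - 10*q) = q^5 - 2*q^4 - 6*q^3 - 6*q^2 + 16*q + 9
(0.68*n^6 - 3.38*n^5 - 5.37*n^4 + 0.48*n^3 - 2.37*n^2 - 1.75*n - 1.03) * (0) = 0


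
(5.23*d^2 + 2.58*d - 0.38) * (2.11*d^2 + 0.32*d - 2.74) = 11.0353*d^4 + 7.1174*d^3 - 14.3064*d^2 - 7.1908*d + 1.0412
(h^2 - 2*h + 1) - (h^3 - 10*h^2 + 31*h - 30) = -h^3 + 11*h^2 - 33*h + 31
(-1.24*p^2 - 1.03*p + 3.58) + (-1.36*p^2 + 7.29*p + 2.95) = -2.6*p^2 + 6.26*p + 6.53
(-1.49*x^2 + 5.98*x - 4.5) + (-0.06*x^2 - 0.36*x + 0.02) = -1.55*x^2 + 5.62*x - 4.48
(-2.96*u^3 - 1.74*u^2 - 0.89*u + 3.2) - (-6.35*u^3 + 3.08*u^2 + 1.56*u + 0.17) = 3.39*u^3 - 4.82*u^2 - 2.45*u + 3.03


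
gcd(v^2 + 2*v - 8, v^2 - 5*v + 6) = v - 2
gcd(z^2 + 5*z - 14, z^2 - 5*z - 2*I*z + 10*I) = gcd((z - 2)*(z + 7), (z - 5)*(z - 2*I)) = 1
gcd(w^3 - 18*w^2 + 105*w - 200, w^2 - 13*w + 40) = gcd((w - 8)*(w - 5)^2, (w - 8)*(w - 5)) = w^2 - 13*w + 40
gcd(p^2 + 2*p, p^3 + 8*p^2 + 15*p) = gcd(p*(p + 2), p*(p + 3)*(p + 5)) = p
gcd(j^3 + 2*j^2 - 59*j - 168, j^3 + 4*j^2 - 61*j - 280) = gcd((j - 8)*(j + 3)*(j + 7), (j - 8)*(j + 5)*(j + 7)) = j^2 - j - 56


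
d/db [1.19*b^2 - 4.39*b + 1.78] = 2.38*b - 4.39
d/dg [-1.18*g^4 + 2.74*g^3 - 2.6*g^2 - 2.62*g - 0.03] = -4.72*g^3 + 8.22*g^2 - 5.2*g - 2.62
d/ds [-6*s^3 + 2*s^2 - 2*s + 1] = -18*s^2 + 4*s - 2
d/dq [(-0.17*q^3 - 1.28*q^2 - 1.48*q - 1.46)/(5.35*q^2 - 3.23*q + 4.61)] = (-0.9095*q^4 + 1.0982*q^3 + 9.7013*q^2 + 3.8204*q - 11.5386)/(28.6225*q^4 - 34.561*q^3 + 59.7599*q^2 - 29.7806*q + 21.2521)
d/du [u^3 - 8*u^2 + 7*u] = 3*u^2 - 16*u + 7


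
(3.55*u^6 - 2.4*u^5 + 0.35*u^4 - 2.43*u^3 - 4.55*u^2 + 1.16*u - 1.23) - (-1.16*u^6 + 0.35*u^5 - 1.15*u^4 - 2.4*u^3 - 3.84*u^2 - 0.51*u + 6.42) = 4.71*u^6 - 2.75*u^5 + 1.5*u^4 - 0.0300000000000002*u^3 - 0.71*u^2 + 1.67*u - 7.65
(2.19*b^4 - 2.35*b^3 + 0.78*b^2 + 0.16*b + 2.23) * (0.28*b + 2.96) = 0.6132*b^5 + 5.8244*b^4 - 6.7376*b^3 + 2.3536*b^2 + 1.098*b + 6.6008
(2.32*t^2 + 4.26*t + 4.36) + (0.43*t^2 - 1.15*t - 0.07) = 2.75*t^2 + 3.11*t + 4.29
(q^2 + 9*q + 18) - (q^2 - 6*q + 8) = 15*q + 10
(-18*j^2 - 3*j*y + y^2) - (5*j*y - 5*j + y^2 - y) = -18*j^2 - 8*j*y + 5*j + y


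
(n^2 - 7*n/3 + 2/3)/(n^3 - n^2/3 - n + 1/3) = (n - 2)/(n^2 - 1)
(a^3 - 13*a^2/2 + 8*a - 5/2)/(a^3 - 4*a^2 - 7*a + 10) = (a - 1/2)/(a + 2)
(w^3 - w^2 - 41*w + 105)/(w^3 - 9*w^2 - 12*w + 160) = (w^2 + 4*w - 21)/(w^2 - 4*w - 32)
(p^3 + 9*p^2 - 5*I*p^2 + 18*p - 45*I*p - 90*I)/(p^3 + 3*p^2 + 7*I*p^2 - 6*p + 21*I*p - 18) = (p^2 + p*(6 - 5*I) - 30*I)/(p^2 + 7*I*p - 6)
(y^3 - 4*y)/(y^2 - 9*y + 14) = y*(y + 2)/(y - 7)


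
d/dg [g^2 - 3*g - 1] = 2*g - 3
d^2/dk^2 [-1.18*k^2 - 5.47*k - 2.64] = -2.36000000000000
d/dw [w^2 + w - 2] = 2*w + 1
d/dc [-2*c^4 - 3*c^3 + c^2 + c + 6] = -8*c^3 - 9*c^2 + 2*c + 1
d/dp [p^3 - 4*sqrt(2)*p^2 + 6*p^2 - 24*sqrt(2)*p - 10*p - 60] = 3*p^2 - 8*sqrt(2)*p + 12*p - 24*sqrt(2) - 10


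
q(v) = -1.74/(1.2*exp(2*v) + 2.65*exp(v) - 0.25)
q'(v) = -1.74*(-2.4*exp(2*v) - 2.65*exp(v))/(1.2*exp(2*v) + 2.65*exp(v) - 0.25)^2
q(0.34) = -0.30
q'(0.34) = 0.43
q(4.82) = -0.00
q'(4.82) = 0.00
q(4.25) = -0.00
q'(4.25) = 0.00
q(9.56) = -0.00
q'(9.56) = 0.00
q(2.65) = -0.01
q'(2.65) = 0.01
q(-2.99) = 15.30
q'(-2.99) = 18.75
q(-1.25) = -2.86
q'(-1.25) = 4.50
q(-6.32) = 7.10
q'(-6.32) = 0.14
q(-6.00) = 7.15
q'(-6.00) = 0.19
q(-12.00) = 6.96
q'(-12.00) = 0.00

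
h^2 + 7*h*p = h*(h + 7*p)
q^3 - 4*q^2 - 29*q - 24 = (q - 8)*(q + 1)*(q + 3)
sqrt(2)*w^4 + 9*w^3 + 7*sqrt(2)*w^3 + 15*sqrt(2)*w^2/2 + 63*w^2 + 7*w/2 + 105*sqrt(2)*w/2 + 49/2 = (w + 7)*(w + sqrt(2)/2)*(w + 7*sqrt(2)/2)*(sqrt(2)*w + 1)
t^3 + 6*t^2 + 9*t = t*(t + 3)^2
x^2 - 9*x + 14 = (x - 7)*(x - 2)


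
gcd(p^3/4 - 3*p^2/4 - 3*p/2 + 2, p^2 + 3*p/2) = 1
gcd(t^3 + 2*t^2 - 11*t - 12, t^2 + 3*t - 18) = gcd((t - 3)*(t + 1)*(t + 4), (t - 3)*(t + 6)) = t - 3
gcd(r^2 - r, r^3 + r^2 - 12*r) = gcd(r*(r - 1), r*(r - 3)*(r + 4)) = r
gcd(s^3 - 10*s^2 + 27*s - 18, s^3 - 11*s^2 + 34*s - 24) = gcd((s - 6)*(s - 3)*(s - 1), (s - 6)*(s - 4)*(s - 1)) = s^2 - 7*s + 6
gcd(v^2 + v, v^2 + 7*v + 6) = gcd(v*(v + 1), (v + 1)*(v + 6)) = v + 1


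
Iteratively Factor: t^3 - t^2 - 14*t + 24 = (t - 2)*(t^2 + t - 12) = (t - 2)*(t + 4)*(t - 3)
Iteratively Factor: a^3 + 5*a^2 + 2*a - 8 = (a + 2)*(a^2 + 3*a - 4) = (a + 2)*(a + 4)*(a - 1)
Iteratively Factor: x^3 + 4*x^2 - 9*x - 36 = (x - 3)*(x^2 + 7*x + 12) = (x - 3)*(x + 4)*(x + 3)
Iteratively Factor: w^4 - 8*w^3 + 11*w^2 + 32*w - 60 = (w - 3)*(w^3 - 5*w^2 - 4*w + 20) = (w - 3)*(w + 2)*(w^2 - 7*w + 10) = (w - 5)*(w - 3)*(w + 2)*(w - 2)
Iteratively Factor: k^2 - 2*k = (k)*(k - 2)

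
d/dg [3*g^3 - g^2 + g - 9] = 9*g^2 - 2*g + 1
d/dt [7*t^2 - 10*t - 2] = 14*t - 10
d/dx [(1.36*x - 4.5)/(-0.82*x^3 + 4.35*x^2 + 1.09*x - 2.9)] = (2.2304*x^3 - 16.986*x^2 + 39.15*x + 0.961)/(0.6724*x^6 - 7.134*x^5 + 17.1349*x^4 + 14.239*x^3 - 24.0419*x^2 - 6.322*x + 8.41)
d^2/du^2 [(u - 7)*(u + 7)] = 2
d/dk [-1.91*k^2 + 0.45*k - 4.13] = 0.45 - 3.82*k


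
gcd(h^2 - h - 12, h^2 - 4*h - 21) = h + 3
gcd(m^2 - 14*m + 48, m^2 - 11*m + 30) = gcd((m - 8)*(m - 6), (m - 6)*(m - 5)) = m - 6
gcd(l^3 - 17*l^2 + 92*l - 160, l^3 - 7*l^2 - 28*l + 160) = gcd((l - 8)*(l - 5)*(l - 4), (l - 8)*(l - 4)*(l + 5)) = l^2 - 12*l + 32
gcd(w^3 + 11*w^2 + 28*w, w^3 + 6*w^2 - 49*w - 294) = w + 7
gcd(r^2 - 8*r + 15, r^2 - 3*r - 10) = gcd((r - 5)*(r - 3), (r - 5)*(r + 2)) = r - 5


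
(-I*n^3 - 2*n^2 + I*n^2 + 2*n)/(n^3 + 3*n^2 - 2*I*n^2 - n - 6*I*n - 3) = n*(-I*n^2 + n*(-2 + I) + 2)/(n^3 + n^2*(3 - 2*I) - n*(1 + 6*I) - 3)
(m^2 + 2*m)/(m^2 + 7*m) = (m + 2)/(m + 7)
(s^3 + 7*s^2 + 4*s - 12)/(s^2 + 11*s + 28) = (s^3 + 7*s^2 + 4*s - 12)/(s^2 + 11*s + 28)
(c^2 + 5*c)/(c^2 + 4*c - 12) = c*(c + 5)/(c^2 + 4*c - 12)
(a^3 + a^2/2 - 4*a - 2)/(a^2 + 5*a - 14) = (a^2 + 5*a/2 + 1)/(a + 7)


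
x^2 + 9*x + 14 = (x + 2)*(x + 7)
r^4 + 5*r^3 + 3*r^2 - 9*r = r*(r - 1)*(r + 3)^2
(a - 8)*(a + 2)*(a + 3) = a^3 - 3*a^2 - 34*a - 48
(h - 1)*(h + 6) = h^2 + 5*h - 6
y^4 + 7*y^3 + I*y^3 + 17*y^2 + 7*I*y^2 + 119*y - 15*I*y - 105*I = (y + 7)*(y - 3*I)*(y - I)*(y + 5*I)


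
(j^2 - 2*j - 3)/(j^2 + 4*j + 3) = (j - 3)/(j + 3)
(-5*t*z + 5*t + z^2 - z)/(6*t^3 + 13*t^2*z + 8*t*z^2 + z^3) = (-5*t*z + 5*t + z^2 - z)/(6*t^3 + 13*t^2*z + 8*t*z^2 + z^3)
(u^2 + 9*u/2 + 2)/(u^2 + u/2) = (u + 4)/u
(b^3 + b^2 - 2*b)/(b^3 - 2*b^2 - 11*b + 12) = b*(b + 2)/(b^2 - b - 12)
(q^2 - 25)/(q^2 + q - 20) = (q - 5)/(q - 4)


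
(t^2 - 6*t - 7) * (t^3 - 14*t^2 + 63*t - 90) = t^5 - 20*t^4 + 140*t^3 - 370*t^2 + 99*t + 630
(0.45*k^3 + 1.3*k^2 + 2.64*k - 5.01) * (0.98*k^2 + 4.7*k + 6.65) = 0.441*k^5 + 3.389*k^4 + 11.6897*k^3 + 16.1432*k^2 - 5.991*k - 33.3165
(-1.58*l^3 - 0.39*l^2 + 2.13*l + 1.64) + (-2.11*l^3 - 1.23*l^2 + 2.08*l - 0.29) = -3.69*l^3 - 1.62*l^2 + 4.21*l + 1.35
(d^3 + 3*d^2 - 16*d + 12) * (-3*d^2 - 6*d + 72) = -3*d^5 - 15*d^4 + 102*d^3 + 276*d^2 - 1224*d + 864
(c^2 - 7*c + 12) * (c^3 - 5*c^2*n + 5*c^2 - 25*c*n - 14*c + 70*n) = c^5 - 5*c^4*n - 2*c^4 + 10*c^3*n - 37*c^3 + 185*c^2*n + 158*c^2 - 790*c*n - 168*c + 840*n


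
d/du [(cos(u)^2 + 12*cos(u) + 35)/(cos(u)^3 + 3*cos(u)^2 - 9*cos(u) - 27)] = (cos(u)^3 + 21*cos(u)^2 + 87*cos(u) + 3)*sin(u)/((cos(u) - 3)^2*(cos(u) + 3)^3)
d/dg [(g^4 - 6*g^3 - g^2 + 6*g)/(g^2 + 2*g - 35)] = 2*(g^5 - 82*g^3 + 311*g^2 + 35*g - 105)/(g^4 + 4*g^3 - 66*g^2 - 140*g + 1225)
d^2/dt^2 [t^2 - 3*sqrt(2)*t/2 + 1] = 2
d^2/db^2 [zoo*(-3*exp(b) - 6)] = zoo*exp(b)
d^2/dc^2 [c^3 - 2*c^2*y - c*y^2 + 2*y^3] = 6*c - 4*y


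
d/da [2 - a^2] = -2*a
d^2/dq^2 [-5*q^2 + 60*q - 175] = -10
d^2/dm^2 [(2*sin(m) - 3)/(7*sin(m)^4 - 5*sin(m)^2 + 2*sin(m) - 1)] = 2*(-441*sin(m)^9 + 1176*sin(m)^8 + 658*sin(m)^7 - 1974*sin(m)^6 - 410*sin(m)^5 + 1169*sin(m)^4 + 91*sin(m)^3 - 377*sin(m)^2 + 62*sin(m) + 7)/(7*sin(m)^4 - 5*sin(m)^2 + 2*sin(m) - 1)^3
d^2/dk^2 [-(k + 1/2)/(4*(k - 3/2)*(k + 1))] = (-8*k^3 - 12*k^2 - 30*k - 1)/(2*(8*k^6 - 12*k^5 - 30*k^4 + 35*k^3 + 45*k^2 - 27*k - 27))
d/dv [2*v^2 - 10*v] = 4*v - 10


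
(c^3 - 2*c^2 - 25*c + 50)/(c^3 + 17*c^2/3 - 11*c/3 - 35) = 3*(c^2 - 7*c + 10)/(3*c^2 + 2*c - 21)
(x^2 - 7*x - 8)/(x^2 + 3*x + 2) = (x - 8)/(x + 2)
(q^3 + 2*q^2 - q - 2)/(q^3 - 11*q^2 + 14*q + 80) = (q^2 - 1)/(q^2 - 13*q + 40)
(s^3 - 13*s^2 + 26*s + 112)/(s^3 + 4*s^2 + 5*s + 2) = (s^2 - 15*s + 56)/(s^2 + 2*s + 1)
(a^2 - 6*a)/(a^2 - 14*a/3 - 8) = 3*a/(3*a + 4)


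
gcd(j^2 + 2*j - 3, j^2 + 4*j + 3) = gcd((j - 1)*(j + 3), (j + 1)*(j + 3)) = j + 3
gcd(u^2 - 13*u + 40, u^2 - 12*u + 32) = u - 8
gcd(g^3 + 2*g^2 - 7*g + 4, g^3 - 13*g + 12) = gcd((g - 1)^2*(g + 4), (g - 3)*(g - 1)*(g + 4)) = g^2 + 3*g - 4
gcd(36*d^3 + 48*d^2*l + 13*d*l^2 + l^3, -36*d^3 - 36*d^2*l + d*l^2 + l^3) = 6*d^2 + 7*d*l + l^2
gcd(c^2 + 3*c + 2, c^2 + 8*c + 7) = c + 1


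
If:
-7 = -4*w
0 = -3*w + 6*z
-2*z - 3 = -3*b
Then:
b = 19/12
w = 7/4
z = 7/8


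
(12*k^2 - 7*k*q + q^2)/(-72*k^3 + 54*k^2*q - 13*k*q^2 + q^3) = 1/(-6*k + q)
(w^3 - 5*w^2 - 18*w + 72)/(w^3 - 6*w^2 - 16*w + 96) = (w - 3)/(w - 4)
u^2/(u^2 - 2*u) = u/(u - 2)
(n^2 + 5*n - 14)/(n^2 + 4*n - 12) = (n + 7)/(n + 6)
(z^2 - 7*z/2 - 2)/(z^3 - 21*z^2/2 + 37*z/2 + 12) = (z - 4)/(z^2 - 11*z + 24)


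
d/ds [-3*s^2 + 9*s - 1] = 9 - 6*s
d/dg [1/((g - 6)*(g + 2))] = 2*(2 - g)/(g^4 - 8*g^3 - 8*g^2 + 96*g + 144)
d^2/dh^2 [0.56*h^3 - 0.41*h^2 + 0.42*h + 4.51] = 3.36*h - 0.82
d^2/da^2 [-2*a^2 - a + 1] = -4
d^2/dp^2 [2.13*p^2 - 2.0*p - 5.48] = 4.26000000000000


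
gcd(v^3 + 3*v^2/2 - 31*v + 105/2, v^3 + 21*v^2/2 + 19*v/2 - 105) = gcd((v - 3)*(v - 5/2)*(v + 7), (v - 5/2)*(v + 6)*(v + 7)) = v^2 + 9*v/2 - 35/2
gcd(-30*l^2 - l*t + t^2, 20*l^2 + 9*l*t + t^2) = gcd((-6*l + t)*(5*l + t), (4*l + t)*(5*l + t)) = 5*l + t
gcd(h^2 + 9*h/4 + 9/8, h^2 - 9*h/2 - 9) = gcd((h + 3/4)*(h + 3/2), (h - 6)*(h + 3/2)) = h + 3/2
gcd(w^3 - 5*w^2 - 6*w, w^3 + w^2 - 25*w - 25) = w + 1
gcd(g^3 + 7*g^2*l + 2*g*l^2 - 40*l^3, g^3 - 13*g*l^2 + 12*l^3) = g + 4*l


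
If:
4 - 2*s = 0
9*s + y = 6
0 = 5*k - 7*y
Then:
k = -84/5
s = 2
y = -12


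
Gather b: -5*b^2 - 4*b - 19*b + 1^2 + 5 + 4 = -5*b^2 - 23*b + 10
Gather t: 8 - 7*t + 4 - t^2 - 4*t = -t^2 - 11*t + 12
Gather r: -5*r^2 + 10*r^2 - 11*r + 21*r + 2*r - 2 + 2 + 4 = 5*r^2 + 12*r + 4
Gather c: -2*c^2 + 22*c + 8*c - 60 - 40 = -2*c^2 + 30*c - 100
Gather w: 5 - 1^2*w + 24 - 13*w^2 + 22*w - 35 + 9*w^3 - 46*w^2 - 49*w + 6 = 9*w^3 - 59*w^2 - 28*w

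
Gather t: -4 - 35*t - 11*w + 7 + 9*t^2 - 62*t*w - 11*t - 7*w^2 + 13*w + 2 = 9*t^2 + t*(-62*w - 46) - 7*w^2 + 2*w + 5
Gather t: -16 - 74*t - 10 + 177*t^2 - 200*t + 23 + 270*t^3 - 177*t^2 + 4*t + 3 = 270*t^3 - 270*t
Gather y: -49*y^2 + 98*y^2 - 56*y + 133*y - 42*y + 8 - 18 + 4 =49*y^2 + 35*y - 6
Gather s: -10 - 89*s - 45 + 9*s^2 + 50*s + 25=9*s^2 - 39*s - 30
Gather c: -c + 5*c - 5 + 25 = 4*c + 20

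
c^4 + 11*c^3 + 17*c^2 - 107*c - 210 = (c - 3)*(c + 2)*(c + 5)*(c + 7)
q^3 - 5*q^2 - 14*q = q*(q - 7)*(q + 2)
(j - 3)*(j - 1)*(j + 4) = j^3 - 13*j + 12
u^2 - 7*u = u*(u - 7)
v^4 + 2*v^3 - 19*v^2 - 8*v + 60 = (v - 3)*(v - 2)*(v + 2)*(v + 5)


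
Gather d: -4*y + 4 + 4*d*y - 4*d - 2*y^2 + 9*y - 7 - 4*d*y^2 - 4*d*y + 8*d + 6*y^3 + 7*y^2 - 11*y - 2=d*(4 - 4*y^2) + 6*y^3 + 5*y^2 - 6*y - 5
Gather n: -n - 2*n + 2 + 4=6 - 3*n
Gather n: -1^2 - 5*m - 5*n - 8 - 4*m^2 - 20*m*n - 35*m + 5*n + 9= -4*m^2 - 20*m*n - 40*m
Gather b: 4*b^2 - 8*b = 4*b^2 - 8*b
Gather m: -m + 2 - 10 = -m - 8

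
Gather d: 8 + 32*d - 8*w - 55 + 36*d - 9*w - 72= 68*d - 17*w - 119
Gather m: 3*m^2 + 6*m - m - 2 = 3*m^2 + 5*m - 2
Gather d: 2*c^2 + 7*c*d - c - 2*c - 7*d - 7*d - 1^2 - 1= 2*c^2 - 3*c + d*(7*c - 14) - 2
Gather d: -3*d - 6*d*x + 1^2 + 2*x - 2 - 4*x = d*(-6*x - 3) - 2*x - 1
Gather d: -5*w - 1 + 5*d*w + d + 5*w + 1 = d*(5*w + 1)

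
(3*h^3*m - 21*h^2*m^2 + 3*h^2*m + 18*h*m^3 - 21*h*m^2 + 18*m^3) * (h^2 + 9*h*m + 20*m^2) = 3*h^5*m + 6*h^4*m^2 + 3*h^4*m - 111*h^3*m^3 + 6*h^3*m^2 - 258*h^2*m^4 - 111*h^2*m^3 + 360*h*m^5 - 258*h*m^4 + 360*m^5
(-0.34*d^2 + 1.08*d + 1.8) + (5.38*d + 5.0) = -0.34*d^2 + 6.46*d + 6.8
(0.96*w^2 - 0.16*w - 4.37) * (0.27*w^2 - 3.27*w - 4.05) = 0.2592*w^4 - 3.1824*w^3 - 4.5447*w^2 + 14.9379*w + 17.6985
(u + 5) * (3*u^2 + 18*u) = 3*u^3 + 33*u^2 + 90*u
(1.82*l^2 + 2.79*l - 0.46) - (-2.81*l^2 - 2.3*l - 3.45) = 4.63*l^2 + 5.09*l + 2.99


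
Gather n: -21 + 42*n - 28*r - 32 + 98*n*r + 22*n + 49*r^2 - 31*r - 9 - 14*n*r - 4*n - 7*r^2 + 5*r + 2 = n*(84*r + 60) + 42*r^2 - 54*r - 60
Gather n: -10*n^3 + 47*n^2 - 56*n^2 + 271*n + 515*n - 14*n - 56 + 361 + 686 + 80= -10*n^3 - 9*n^2 + 772*n + 1071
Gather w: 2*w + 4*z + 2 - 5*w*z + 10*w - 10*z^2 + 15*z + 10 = w*(12 - 5*z) - 10*z^2 + 19*z + 12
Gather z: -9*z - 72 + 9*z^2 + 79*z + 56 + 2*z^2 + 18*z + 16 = 11*z^2 + 88*z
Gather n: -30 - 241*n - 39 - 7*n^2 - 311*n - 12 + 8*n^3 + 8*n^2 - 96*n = 8*n^3 + n^2 - 648*n - 81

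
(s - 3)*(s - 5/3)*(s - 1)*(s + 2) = s^4 - 11*s^3/3 - 5*s^2/3 + 43*s/3 - 10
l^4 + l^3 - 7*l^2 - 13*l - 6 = (l - 3)*(l + 1)^2*(l + 2)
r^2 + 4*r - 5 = (r - 1)*(r + 5)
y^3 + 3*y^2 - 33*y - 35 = (y - 5)*(y + 1)*(y + 7)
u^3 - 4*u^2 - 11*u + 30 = (u - 5)*(u - 2)*(u + 3)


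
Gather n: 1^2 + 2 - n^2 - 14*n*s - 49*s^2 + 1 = -n^2 - 14*n*s - 49*s^2 + 4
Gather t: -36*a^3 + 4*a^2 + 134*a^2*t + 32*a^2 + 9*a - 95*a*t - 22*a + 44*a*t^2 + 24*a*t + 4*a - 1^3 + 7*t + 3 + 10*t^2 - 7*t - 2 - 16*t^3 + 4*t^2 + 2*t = -36*a^3 + 36*a^2 - 9*a - 16*t^3 + t^2*(44*a + 14) + t*(134*a^2 - 71*a + 2)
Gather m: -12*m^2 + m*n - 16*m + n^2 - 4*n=-12*m^2 + m*(n - 16) + n^2 - 4*n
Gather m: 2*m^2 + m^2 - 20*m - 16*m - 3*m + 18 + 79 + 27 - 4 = 3*m^2 - 39*m + 120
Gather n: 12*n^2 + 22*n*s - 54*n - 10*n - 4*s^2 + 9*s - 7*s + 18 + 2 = 12*n^2 + n*(22*s - 64) - 4*s^2 + 2*s + 20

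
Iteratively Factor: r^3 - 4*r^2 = (r - 4)*(r^2) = r*(r - 4)*(r)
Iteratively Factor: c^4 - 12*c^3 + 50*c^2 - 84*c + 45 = (c - 3)*(c^3 - 9*c^2 + 23*c - 15) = (c - 3)^2*(c^2 - 6*c + 5) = (c - 3)^2*(c - 1)*(c - 5)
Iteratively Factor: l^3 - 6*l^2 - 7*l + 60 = (l + 3)*(l^2 - 9*l + 20) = (l - 5)*(l + 3)*(l - 4)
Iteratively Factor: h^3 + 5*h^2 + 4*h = (h + 4)*(h^2 + h) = h*(h + 4)*(h + 1)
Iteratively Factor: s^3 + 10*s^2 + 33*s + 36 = (s + 3)*(s^2 + 7*s + 12) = (s + 3)^2*(s + 4)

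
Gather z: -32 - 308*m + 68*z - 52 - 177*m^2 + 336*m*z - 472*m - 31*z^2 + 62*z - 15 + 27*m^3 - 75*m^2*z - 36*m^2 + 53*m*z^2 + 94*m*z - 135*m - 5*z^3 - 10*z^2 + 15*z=27*m^3 - 213*m^2 - 915*m - 5*z^3 + z^2*(53*m - 41) + z*(-75*m^2 + 430*m + 145) - 99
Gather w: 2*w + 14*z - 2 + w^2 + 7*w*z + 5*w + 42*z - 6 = w^2 + w*(7*z + 7) + 56*z - 8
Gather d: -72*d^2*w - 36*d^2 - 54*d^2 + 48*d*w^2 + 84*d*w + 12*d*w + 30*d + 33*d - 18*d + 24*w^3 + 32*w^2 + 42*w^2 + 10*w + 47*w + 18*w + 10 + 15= d^2*(-72*w - 90) + d*(48*w^2 + 96*w + 45) + 24*w^3 + 74*w^2 + 75*w + 25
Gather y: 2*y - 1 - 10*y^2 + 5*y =-10*y^2 + 7*y - 1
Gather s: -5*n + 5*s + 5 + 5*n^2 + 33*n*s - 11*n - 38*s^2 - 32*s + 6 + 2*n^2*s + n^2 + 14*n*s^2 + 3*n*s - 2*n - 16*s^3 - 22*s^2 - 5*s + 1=6*n^2 - 18*n - 16*s^3 + s^2*(14*n - 60) + s*(2*n^2 + 36*n - 32) + 12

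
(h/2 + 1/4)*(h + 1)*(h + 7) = h^3/2 + 17*h^2/4 + 11*h/2 + 7/4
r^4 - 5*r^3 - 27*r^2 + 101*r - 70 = (r - 7)*(r - 2)*(r - 1)*(r + 5)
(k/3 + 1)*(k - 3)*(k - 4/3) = k^3/3 - 4*k^2/9 - 3*k + 4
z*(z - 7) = z^2 - 7*z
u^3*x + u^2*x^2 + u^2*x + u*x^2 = u*(u + x)*(u*x + x)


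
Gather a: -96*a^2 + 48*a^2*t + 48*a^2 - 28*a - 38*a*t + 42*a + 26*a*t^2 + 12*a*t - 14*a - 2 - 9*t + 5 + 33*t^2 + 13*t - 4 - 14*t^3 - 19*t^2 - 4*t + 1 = a^2*(48*t - 48) + a*(26*t^2 - 26*t) - 14*t^3 + 14*t^2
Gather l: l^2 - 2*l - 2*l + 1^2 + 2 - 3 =l^2 - 4*l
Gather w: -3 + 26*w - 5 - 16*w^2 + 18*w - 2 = -16*w^2 + 44*w - 10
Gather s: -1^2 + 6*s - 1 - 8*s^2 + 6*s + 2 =-8*s^2 + 12*s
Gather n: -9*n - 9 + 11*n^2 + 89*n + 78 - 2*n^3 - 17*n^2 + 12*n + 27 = -2*n^3 - 6*n^2 + 92*n + 96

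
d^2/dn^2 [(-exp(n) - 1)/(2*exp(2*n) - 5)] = (-4*exp(4*n) - 16*exp(3*n) - 60*exp(2*n) - 40*exp(n) - 25)*exp(n)/(8*exp(6*n) - 60*exp(4*n) + 150*exp(2*n) - 125)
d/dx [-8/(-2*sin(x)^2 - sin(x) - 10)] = -8*(4*sin(x) + 1)*cos(x)/(sin(x) - cos(2*x) + 11)^2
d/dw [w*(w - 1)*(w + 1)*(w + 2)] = 4*w^3 + 6*w^2 - 2*w - 2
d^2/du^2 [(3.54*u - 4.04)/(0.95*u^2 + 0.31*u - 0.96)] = ((5.4812 - 20.178*u)*(0.95*u^2 + 0.31*u - 0.96) + (1.9*u + 0.31)*(3.54*u - 4.04)*(3.8*u + 0.62))/(0.95*u^2 + 0.31*u - 0.96)^3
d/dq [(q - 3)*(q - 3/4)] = 2*q - 15/4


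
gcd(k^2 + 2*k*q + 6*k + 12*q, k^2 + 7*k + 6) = k + 6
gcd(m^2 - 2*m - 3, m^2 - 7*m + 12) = m - 3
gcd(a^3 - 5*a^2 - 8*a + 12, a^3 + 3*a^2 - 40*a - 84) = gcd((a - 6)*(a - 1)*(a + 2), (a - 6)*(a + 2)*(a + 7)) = a^2 - 4*a - 12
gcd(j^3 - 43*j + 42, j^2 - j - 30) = j - 6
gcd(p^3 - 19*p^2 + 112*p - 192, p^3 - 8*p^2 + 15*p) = p - 3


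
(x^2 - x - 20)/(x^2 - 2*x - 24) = (x - 5)/(x - 6)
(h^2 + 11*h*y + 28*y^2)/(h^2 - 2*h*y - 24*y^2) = (-h - 7*y)/(-h + 6*y)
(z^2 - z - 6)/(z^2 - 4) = (z - 3)/(z - 2)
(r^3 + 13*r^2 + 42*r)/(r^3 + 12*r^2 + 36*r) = (r + 7)/(r + 6)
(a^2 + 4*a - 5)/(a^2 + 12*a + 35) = (a - 1)/(a + 7)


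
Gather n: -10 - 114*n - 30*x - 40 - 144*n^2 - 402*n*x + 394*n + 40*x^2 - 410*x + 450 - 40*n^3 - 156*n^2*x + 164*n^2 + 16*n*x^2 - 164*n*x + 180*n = -40*n^3 + n^2*(20 - 156*x) + n*(16*x^2 - 566*x + 460) + 40*x^2 - 440*x + 400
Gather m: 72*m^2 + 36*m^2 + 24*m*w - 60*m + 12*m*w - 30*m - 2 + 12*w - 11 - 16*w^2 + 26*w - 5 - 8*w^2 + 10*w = 108*m^2 + m*(36*w - 90) - 24*w^2 + 48*w - 18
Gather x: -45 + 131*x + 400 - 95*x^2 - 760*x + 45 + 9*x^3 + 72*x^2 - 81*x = 9*x^3 - 23*x^2 - 710*x + 400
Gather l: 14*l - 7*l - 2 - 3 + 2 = 7*l - 3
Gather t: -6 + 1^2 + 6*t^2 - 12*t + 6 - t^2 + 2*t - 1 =5*t^2 - 10*t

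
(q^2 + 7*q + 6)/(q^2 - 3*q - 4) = (q + 6)/(q - 4)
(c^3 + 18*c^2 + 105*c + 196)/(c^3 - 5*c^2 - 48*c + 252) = (c^2 + 11*c + 28)/(c^2 - 12*c + 36)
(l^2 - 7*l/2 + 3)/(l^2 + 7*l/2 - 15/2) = (l - 2)/(l + 5)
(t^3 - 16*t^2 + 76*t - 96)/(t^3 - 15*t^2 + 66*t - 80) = (t - 6)/(t - 5)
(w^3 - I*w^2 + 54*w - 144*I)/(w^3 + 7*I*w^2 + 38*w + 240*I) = (w - 3*I)/(w + 5*I)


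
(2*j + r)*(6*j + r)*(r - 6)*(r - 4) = 12*j^2*r^2 - 120*j^2*r + 288*j^2 + 8*j*r^3 - 80*j*r^2 + 192*j*r + r^4 - 10*r^3 + 24*r^2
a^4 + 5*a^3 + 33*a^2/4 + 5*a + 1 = (a + 1/2)^2*(a + 2)^2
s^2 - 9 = (s - 3)*(s + 3)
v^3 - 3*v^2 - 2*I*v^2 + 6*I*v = v*(v - 3)*(v - 2*I)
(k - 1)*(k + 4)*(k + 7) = k^3 + 10*k^2 + 17*k - 28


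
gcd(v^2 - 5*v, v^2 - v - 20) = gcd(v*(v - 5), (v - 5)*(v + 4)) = v - 5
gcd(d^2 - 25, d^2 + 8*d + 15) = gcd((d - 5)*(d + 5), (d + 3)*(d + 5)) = d + 5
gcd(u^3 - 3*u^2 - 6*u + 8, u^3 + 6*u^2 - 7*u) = u - 1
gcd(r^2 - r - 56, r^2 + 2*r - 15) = 1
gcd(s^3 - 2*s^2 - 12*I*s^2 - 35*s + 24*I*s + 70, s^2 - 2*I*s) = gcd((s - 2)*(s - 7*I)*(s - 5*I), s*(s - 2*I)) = 1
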